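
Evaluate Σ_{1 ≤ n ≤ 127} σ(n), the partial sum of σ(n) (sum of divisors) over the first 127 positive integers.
Σ_{n ≤ 127} σ(n) = 13280

Compute σ(n) for each 1 ≤ n ≤ 127: σ(1) = 1, σ(2) = 3, σ(3) = 4, σ(4) = 7, σ(5) = 6, σ(6) = 12, σ(7) = 8, σ(8) = 15, σ(9) = 13, σ(10) = 18, σ(11) = 12, σ(12) = 28, σ(13) = 14, σ(14) = 24, σ(15) = 24, σ(16) = 31, σ(17) = 18, σ(18) = 39, σ(19) = 20, σ(20) = 42, σ(21) = 32, σ(22) = 36, σ(23) = 24, σ(24) = 60, σ(25) = 31, σ(26) = 42, σ(27) = 40, σ(28) = 56, σ(29) = 30, σ(30) = 72, σ(31) = 32, σ(32) = 63, σ(33) = 48, σ(34) = 54, σ(35) = 48, σ(36) = 91, σ(37) = 38, σ(38) = 60, σ(39) = 56, σ(40) = 90, σ(41) = 42, σ(42) = 96, σ(43) = 44, σ(44) = 84, σ(45) = 78, σ(46) = 72, σ(47) = 48, σ(48) = 124, σ(49) = 57, σ(50) = 93, σ(51) = 72, σ(52) = 98, σ(53) = 54, σ(54) = 120, σ(55) = 72, σ(56) = 120, σ(57) = 80, σ(58) = 90, σ(59) = 60, σ(60) = 168, σ(61) = 62, σ(62) = 96, σ(63) = 104, σ(64) = 127, σ(65) = 84, σ(66) = 144, σ(67) = 68, σ(68) = 126, σ(69) = 96, σ(70) = 144, σ(71) = 72, σ(72) = 195, σ(73) = 74, σ(74) = 114, σ(75) = 124, σ(76) = 140, σ(77) = 96, σ(78) = 168, σ(79) = 80, σ(80) = 186, σ(81) = 121, σ(82) = 126, σ(83) = 84, σ(84) = 224, σ(85) = 108, σ(86) = 132, σ(87) = 120, σ(88) = 180, σ(89) = 90, σ(90) = 234, σ(91) = 112, σ(92) = 168, σ(93) = 128, σ(94) = 144, σ(95) = 120, σ(96) = 252, σ(97) = 98, σ(98) = 171, σ(99) = 156, σ(100) = 217, σ(101) = 102, σ(102) = 216, σ(103) = 104, σ(104) = 210, σ(105) = 192, σ(106) = 162, σ(107) = 108, σ(108) = 280, σ(109) = 110, σ(110) = 216, σ(111) = 152, σ(112) = 248, σ(113) = 114, σ(114) = 240, σ(115) = 144, σ(116) = 210, σ(117) = 182, σ(118) = 180, σ(119) = 144, σ(120) = 360, σ(121) = 133, σ(122) = 186, σ(123) = 168, σ(124) = 224, σ(125) = 156, σ(126) = 312, σ(127) = 128. Summing all 127 values: 13280. (Average order: Σ_{n ≤ x} σ(n) ~ (π²/12) x². For x = 127, (π²/12)·127² ≈ 13265.57.)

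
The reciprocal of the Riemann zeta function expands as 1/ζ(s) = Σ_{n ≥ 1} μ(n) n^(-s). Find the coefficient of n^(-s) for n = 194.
μ(194) = 1

Factor n = 194 = 2 · 97. μ(n) = 0 if any exponent ≥ 2 (not squarefree); otherwise μ(n) = (−1)^{ω(n)} where ω(n) is the number of distinct prime factors. Applying: μ(194) = 1.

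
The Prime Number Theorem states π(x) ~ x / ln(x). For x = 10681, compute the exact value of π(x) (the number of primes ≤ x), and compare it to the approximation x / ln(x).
π(10681) = 1302;  x/ln(x) ≈ 1151.44;  relative error ≈ 11.56%.

Directly count primes up to 10681: π(10681) = 1302. The PNT approximation gives 10681/ln(10681) ≈ 10681/9.27622 ≈ 1151.44. Relative error (π(x) − x/ln(x)) / π(x) ≈ 11.56%; the approximation is known to undercount slightly (Li(x) is a better estimate).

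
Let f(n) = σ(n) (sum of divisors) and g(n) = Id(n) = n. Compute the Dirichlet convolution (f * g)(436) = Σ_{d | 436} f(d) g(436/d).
(σ * Id)(436) = 3723

Divisors of 436: [1, 2, 4, 109, 218, 436]. For each d | 436:
  d = 1: σ(1) · Id(436/1) = 1 · 436 = 436
  d = 2: σ(2) · Id(436/2) = 3 · 218 = 654
  d = 4: σ(4) · Id(436/4) = 7 · 109 = 763
  d = 109: σ(109) · Id(436/109) = 110 · 4 = 440
  d = 218: σ(218) · Id(436/218) = 330 · 2 = 660
  d = 436: σ(436) · Id(436/436) = 770 · 1 = 770
Summing: (σ * Id)(436) = 436 + 654 + 763 + 440 + 660 + 770 = 3723.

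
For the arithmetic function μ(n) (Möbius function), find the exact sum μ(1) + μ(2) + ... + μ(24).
Σ_{n ≤ 24} μ(n) = -2

Compute μ(n) for each 1 ≤ n ≤ 24: μ(1) = 1, μ(2) = -1, μ(3) = -1, μ(4) = 0, μ(5) = -1, μ(6) = 1, μ(7) = -1, μ(8) = 0, μ(9) = 0, μ(10) = 1, μ(11) = -1, μ(12) = 0, μ(13) = -1, μ(14) = 1, μ(15) = 1, μ(16) = 0, μ(17) = -1, μ(18) = 0, μ(19) = -1, μ(20) = 0, μ(21) = 1, μ(22) = 1, μ(23) = -1, μ(24) = 0. Summing all 24 values: -2. (Mertens function M(x) = Σ_{n ≤ x} μ(n); on average M(x) should be small (PNT ⟺ M(x) = o(x)).)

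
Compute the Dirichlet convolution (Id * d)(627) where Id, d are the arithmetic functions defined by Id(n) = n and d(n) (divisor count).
(Id * d)(627) = 1365

Divisors of 627: [1, 3, 11, 19, 33, 57, 209, 627]. For each d | 627:
  d = 1: Id(1) · d(627/1) = 1 · 8 = 8
  d = 3: Id(3) · d(627/3) = 3 · 4 = 12
  d = 11: Id(11) · d(627/11) = 11 · 4 = 44
  d = 19: Id(19) · d(627/19) = 19 · 4 = 76
  d = 33: Id(33) · d(627/33) = 33 · 2 = 66
  d = 57: Id(57) · d(627/57) = 57 · 2 = 114
  d = 209: Id(209) · d(627/209) = 209 · 2 = 418
  d = 627: Id(627) · d(627/627) = 627 · 1 = 627
Summing: (Id * d)(627) = 8 + 12 + 44 + 76 + 66 + 114 + 418 + 627 = 1365.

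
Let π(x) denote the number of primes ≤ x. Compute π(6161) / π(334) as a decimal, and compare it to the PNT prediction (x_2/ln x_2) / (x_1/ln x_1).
π(6161)/π(334) = 802/67 ≈ 11.9701;  PNT prediction ≈ 12.2843.

π(334) = 67 and π(6161) = 802, so π(6161)/π(334) ≈ 11.9701. The PNT-predicted ratio is (6161/ln(6161)) / (334/ln(334)) ≈ 12.2843. The two agree to within a few percent, as expected.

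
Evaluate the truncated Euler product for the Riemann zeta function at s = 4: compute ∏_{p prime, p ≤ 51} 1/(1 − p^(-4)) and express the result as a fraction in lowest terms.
∏ = 65572203587643632473857746546522240898588901/60584710506150227098341885345792000000000000

The primes p ≤ 51 are [2, 3, 5, 7, 11, 13, 17, 19, 23, 29, 31, 37, 41, 43, 47]. For each prime, (1 − 1/p^4)^(-1) = p^4 / (p^4 − 1). The product is (1 − 1/2^4)^(-1), (1 − 1/3^4)^(-1), (1 − 1/5^4)^(-1), (1 − 1/7^4)^(-1), (1 − 1/11^4)^(-1), (1 − 1/13^4)^(-1), (1 − 1/17^4)^(-1), (1 − 1/19^4)^(-1), (1 − 1/23^4)^(-1), (1 − 1/29^4)^(-1), (1 − 1/31^4)^(-1), (1 − 1/37^4)^(-1), (1 − 1/41^4)^(-1), (1 − 1/43^4)^(-1), (1 − 1/47^4)^(-1) = ∏ p^4 / (p^4 − 1) = 65572203587643632473857746546522240898588901/60584710506150227098341885345792000000000000.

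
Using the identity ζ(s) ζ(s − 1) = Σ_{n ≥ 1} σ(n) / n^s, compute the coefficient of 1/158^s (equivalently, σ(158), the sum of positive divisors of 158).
σ(158) = 240

In the product (Σ m^0/m^s)(Σ k / k^s) = Σ (Σ_{d | n} d) / n^s, the coefficient of 1/n^s is σ(n) = Σ_{d | n} d. For n = 158, divisors are [1, 2, 79, 158]; summing: σ(158) = 240.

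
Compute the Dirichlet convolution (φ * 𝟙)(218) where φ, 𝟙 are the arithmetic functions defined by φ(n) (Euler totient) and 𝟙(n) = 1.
(φ * 𝟙)(218) = 218

Divisors of 218: [1, 2, 109, 218]. For each d | 218:
  d = 1: φ(1) · 𝟙(218/1) = 1 · 1 = 1
  d = 2: φ(2) · 𝟙(218/2) = 1 · 1 = 1
  d = 109: φ(109) · 𝟙(218/109) = 108 · 1 = 108
  d = 218: φ(218) · 𝟙(218/218) = 108 · 1 = 108
Summing: (φ * 𝟙)(218) = 1 + 1 + 108 + 108 = 218.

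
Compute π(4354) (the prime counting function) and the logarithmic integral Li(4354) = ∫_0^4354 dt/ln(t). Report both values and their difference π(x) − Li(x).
π(4354) = 594;  Li(4354) ≈ 607.83;  π(x) − Li(x) ≈ -13.83.

Direct count of primes ≤ 4354 gives π(4354) = 594. Numerical evaluation of the logarithmic integral gives Li(4354) ≈ 607.83. The difference π(x) − Li(x) ≈ -13.83 is typically negative for small/moderate x (Li(x) overestimates), though Littlewood's theorem shows this sign changes infinitely often.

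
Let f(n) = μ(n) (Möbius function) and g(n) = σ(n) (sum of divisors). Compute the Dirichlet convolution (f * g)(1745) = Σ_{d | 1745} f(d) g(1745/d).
(μ * σ)(1745) = 1745

Divisors of 1745: [1, 5, 349, 1745]. For each d | 1745:
  d = 1: μ(1) · σ(1745/1) = 1 · 2100 = 2100
  d = 5: μ(5) · σ(1745/5) = -1 · 350 = -350
  d = 349: μ(349) · σ(1745/349) = -1 · 6 = -6
  d = 1745: μ(1745) · σ(1745/1745) = 1 · 1 = 1
Summing: (μ * σ)(1745) = 2100 + -350 + -6 + 1 = 1745.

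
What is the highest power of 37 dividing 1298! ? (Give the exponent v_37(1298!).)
v_37(1298!) = 35

Legendre's formula: v_p(n!) = Σ_{k ≥ 1} ⌊n / p^k⌋. For p = 37, n = 1298, the terms are:
  ⌊1298/37^1⌋ = ⌊1298/37⌋ = 35
(the next term ⌊1298/37^2⌋ = 0, terminating the sum). Summing: v_37(1298!) = 35 = 35.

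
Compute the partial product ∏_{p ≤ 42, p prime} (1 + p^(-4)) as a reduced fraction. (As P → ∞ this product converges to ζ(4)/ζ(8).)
∏ = 48720475991638584141351346569294960399869967650480384/45198307255822366572981630424624077541402100668355625

The primes p ≤ 42 are [2, 3, 5, 7, 11, 13, 17, 19, 23, 29, 31, 37, 41]. For each, (1 + 1/p^4) = (p^4 + 1)/p^4. Multiplying these fractions over p ∈ [2, 3, 5, 7, 11, 13, 17, 19, 23, 29, 31, 37, 41] gives 48720475991638584141351346569294960399869967650480384/45198307255822366572981630424624077541402100668355625. (In the limit P → ∞ this tends to ζ(4)/ζ(8).)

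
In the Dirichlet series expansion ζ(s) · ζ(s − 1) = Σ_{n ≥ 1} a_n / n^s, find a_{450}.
σ(450) = 1209

In the product (Σ m^0/m^s)(Σ k / k^s) = Σ (Σ_{d | n} d) / n^s, the coefficient of 1/n^s is σ(n) = Σ_{d | n} d. For n = 450, divisors are [1, 2, 3, 5, 6, 9, 10, 15, 18, 25, 30, 45, 50, 75, 90, 150, 225, 450]; summing: σ(450) = 1209.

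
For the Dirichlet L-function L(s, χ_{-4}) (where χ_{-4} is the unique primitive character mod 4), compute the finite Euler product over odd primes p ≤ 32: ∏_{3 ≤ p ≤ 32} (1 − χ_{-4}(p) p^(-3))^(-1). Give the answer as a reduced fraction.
∏ = 16829566118167783909225/17369167366519535960064

The odd primes p ≤ 32 are [3, 5, 7, 11, 13, 17, 19, 23, 29, 31]. For each, χ(p) = 1 if p ≡ 1 mod 4, χ(p) = −1 if p ≡ 3 mod 4. Taking (1 − χ(p)/p^3)^(-1) = p^3/(p^3 − χ(p)): (1 − (-1)/3^3)^(-1) · (1 − (1)/5^3)^(-1) · (1 − (-1)/7^3)^(-1) · (1 − (-1)/11^3)^(-1) · (1 − (1)/13^3)^(-1) · (1 − (1)/17^3)^(-1) · (1 − (-1)/19^3)^(-1) · (1 − (-1)/23^3)^(-1) · (1 − (1)/29^3)^(-1) · (1 − (-1)/31^3)^(-1) = 16829566118167783909225/17369167366519535960064.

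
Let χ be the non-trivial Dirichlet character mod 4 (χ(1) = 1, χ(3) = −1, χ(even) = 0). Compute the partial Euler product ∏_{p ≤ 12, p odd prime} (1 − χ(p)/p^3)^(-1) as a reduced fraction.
∏ = 24457125/25252352

The odd primes p ≤ 12 are [3, 5, 7, 11]. For each, χ(p) = 1 if p ≡ 1 mod 4, χ(p) = −1 if p ≡ 3 mod 4. Taking (1 − χ(p)/p^3)^(-1) = p^3/(p^3 − χ(p)): (1 − (-1)/3^3)^(-1) · (1 − (1)/5^3)^(-1) · (1 − (-1)/7^3)^(-1) · (1 − (-1)/11^3)^(-1) = 24457125/25252352.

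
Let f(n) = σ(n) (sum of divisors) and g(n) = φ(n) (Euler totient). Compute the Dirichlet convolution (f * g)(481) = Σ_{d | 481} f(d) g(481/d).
(σ * φ)(481) = 1924

Divisors of 481: [1, 13, 37, 481]. For each d | 481:
  d = 1: σ(1) · φ(481/1) = 1 · 432 = 432
  d = 13: σ(13) · φ(481/13) = 14 · 36 = 504
  d = 37: σ(37) · φ(481/37) = 38 · 12 = 456
  d = 481: σ(481) · φ(481/481) = 532 · 1 = 532
Summing: (σ * φ)(481) = 432 + 504 + 456 + 532 = 1924.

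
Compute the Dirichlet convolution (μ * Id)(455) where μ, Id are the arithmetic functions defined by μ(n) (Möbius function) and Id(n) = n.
(μ * Id)(455) = 288

Divisors of 455: [1, 5, 7, 13, 35, 65, 91, 455]. For each d | 455:
  d = 1: μ(1) · Id(455/1) = 1 · 455 = 455
  d = 5: μ(5) · Id(455/5) = -1 · 91 = -91
  d = 7: μ(7) · Id(455/7) = -1 · 65 = -65
  d = 13: μ(13) · Id(455/13) = -1 · 35 = -35
  d = 35: μ(35) · Id(455/35) = 1 · 13 = 13
  d = 65: μ(65) · Id(455/65) = 1 · 7 = 7
  d = 91: μ(91) · Id(455/91) = 1 · 5 = 5
  d = 455: μ(455) · Id(455/455) = -1 · 1 = -1
Summing: (μ * Id)(455) = 455 + -91 + -65 + -35 + 13 + 7 + 5 + -1 = 288.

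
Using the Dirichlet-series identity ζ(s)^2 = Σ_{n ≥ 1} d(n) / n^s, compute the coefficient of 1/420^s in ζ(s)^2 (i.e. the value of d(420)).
d(420) = 24

ζ(s)^2 = (Σ 1/m^s)(Σ 1/k^s). The coefficient of 1/n^s in the product is the number of ordered pairs (m, k) with mk = n, which equals d(n). For n = 420, divisors are [1, 2, 3, 4, 5, 6, 7, 10, 12, 14, 15, 20, 21, 28, 30, 35, 42, 60, 70, 84, 105, 140, 210, 420], so d(420) = 24.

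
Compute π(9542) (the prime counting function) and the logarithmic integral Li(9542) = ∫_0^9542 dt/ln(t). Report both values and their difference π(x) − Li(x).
π(9542) = 1181;  Li(9542) ≈ 1196.28;  π(x) − Li(x) ≈ -15.28.

Direct count of primes ≤ 9542 gives π(9542) = 1181. Numerical evaluation of the logarithmic integral gives Li(9542) ≈ 1196.28. The difference π(x) − Li(x) ≈ -15.28 is typically negative for small/moderate x (Li(x) overestimates), though Littlewood's theorem shows this sign changes infinitely often.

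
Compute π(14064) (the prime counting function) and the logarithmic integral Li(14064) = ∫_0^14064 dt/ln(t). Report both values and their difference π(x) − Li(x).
π(14064) = 1658;  Li(14064) ≈ 1678.96;  π(x) − Li(x) ≈ -20.96.

Direct count of primes ≤ 14064 gives π(14064) = 1658. Numerical evaluation of the logarithmic integral gives Li(14064) ≈ 1678.96. The difference π(x) − Li(x) ≈ -20.96 is typically negative for small/moderate x (Li(x) overestimates), though Littlewood's theorem shows this sign changes infinitely often.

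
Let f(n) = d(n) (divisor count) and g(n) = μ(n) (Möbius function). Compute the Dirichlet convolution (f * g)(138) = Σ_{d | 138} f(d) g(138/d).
(d * μ)(138) = 1

Divisors of 138: [1, 2, 3, 6, 23, 46, 69, 138]. For each d | 138:
  d = 1: d(1) · μ(138/1) = 1 · -1 = -1
  d = 2: d(2) · μ(138/2) = 2 · 1 = 2
  d = 3: d(3) · μ(138/3) = 2 · 1 = 2
  d = 6: d(6) · μ(138/6) = 4 · -1 = -4
  d = 23: d(23) · μ(138/23) = 2 · 1 = 2
  d = 46: d(46) · μ(138/46) = 4 · -1 = -4
  d = 69: d(69) · μ(138/69) = 4 · -1 = -4
  d = 138: d(138) · μ(138/138) = 8 · 1 = 8
Summing: (d * μ)(138) = -1 + 2 + 2 + -4 + 2 + -4 + -4 + 8 = 1.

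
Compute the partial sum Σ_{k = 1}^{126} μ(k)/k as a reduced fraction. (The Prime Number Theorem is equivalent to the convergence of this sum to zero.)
Σ μ(k)/k = 23090940688334333795050585396213953208427071/3161005464041760778814520629154366249327468699

Values of μ(k) for 1 ≤ k ≤ 126: μ(1) = 1, μ(2) = -1, μ(3) = -1, μ(5) = -1, μ(6) = 1, μ(7) = -1, μ(10) = 1, μ(11) = -1, μ(13) = -1, μ(14) = 1, μ(15) = 1, μ(17) = -1, μ(19) = -1, μ(21) = 1, μ(22) = 1, μ(23) = -1, μ(26) = 1, μ(29) = -1, μ(30) = -1, μ(31) = -1, μ(33) = 1, μ(34) = 1, μ(35) = 1, μ(37) = -1, μ(38) = 1, μ(39) = 1, μ(41) = -1, μ(42) = -1, μ(43) = -1, μ(46) = 1, μ(47) = -1, μ(51) = 1, μ(53) = -1, μ(55) = 1, μ(57) = 1, μ(58) = 1, μ(59) = -1, μ(61) = -1, μ(62) = 1, μ(65) = 1, μ(66) = -1, μ(67) = -1, μ(69) = 1, μ(70) = -1, μ(71) = -1, μ(73) = -1, μ(74) = 1, μ(77) = 1, μ(78) = -1, μ(79) = -1, μ(82) = 1, μ(83) = -1, μ(85) = 1, μ(86) = 1, μ(87) = 1, μ(89) = -1, μ(91) = 1, μ(93) = 1, μ(94) = 1, μ(95) = 1, μ(97) = -1, μ(101) = -1, μ(102) = -1, μ(103) = -1, μ(105) = -1, μ(106) = 1, μ(107) = -1, μ(109) = -1, μ(110) = -1, μ(111) = 1, μ(113) = -1, μ(114) = -1, μ(115) = 1, μ(118) = 1, μ(119) = 1, μ(122) = 1, μ(123) = 1, with μ = 0 on non-squarefree integers. Summing μ(k)/k for k where μ(k) ≠ 0 gives 23090940688334333795050585396213953208427071/3161005464041760778814520629154366249327468699 ≈ 0.0073. (PNT ⟺ this sum → 0 as n → ∞.)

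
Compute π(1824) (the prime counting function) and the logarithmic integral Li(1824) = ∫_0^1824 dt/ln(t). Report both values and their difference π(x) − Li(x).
π(1824) = 281;  Li(1824) ≈ 291.51;  π(x) − Li(x) ≈ -10.51.

Direct count of primes ≤ 1824 gives π(1824) = 281. Numerical evaluation of the logarithmic integral gives Li(1824) ≈ 291.51. The difference π(x) − Li(x) ≈ -10.51 is typically negative for small/moderate x (Li(x) overestimates), though Littlewood's theorem shows this sign changes infinitely often.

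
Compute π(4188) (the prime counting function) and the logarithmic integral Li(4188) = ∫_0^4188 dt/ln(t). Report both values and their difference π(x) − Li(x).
π(4188) = 574;  Li(4188) ≈ 587.97;  π(x) − Li(x) ≈ -13.97.

Direct count of primes ≤ 4188 gives π(4188) = 574. Numerical evaluation of the logarithmic integral gives Li(4188) ≈ 587.97. The difference π(x) − Li(x) ≈ -13.97 is typically negative for small/moderate x (Li(x) overestimates), though Littlewood's theorem shows this sign changes infinitely often.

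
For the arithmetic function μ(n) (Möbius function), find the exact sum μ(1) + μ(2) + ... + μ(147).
Σ_{n ≤ 147} μ(n) = 1

Compute μ(n) for each 1 ≤ n ≤ 147: μ(1) = 1, μ(2) = -1, μ(3) = -1, μ(4) = 0, μ(5) = -1, μ(6) = 1, μ(7) = -1, μ(8) = 0, μ(9) = 0, μ(10) = 1, μ(11) = -1, μ(12) = 0, μ(13) = -1, μ(14) = 1, μ(15) = 1, μ(16) = 0, μ(17) = -1, μ(18) = 0, μ(19) = -1, μ(20) = 0, μ(21) = 1, μ(22) = 1, μ(23) = -1, μ(24) = 0, μ(25) = 0, μ(26) = 1, μ(27) = 0, μ(28) = 0, μ(29) = -1, μ(30) = -1, μ(31) = -1, μ(32) = 0, μ(33) = 1, μ(34) = 1, μ(35) = 1, μ(36) = 0, μ(37) = -1, μ(38) = 1, μ(39) = 1, μ(40) = 0, μ(41) = -1, μ(42) = -1, μ(43) = -1, μ(44) = 0, μ(45) = 0, μ(46) = 1, μ(47) = -1, μ(48) = 0, μ(49) = 0, μ(50) = 0, μ(51) = 1, μ(52) = 0, μ(53) = -1, μ(54) = 0, μ(55) = 1, μ(56) = 0, μ(57) = 1, μ(58) = 1, μ(59) = -1, μ(60) = 0, μ(61) = -1, μ(62) = 1, μ(63) = 0, μ(64) = 0, μ(65) = 1, μ(66) = -1, μ(67) = -1, μ(68) = 0, μ(69) = 1, μ(70) = -1, μ(71) = -1, μ(72) = 0, μ(73) = -1, μ(74) = 1, μ(75) = 0, μ(76) = 0, μ(77) = 1, μ(78) = -1, μ(79) = -1, μ(80) = 0, μ(81) = 0, μ(82) = 1, μ(83) = -1, μ(84) = 0, μ(85) = 1, μ(86) = 1, μ(87) = 1, μ(88) = 0, μ(89) = -1, μ(90) = 0, μ(91) = 1, μ(92) = 0, μ(93) = 1, μ(94) = 1, μ(95) = 1, μ(96) = 0, μ(97) = -1, μ(98) = 0, μ(99) = 0, μ(100) = 0, μ(101) = -1, μ(102) = -1, μ(103) = -1, μ(104) = 0, μ(105) = -1, μ(106) = 1, μ(107) = -1, μ(108) = 0, μ(109) = -1, μ(110) = -1, μ(111) = 1, μ(112) = 0, μ(113) = -1, μ(114) = -1, μ(115) = 1, μ(116) = 0, μ(117) = 0, μ(118) = 1, μ(119) = 1, μ(120) = 0, μ(121) = 0, μ(122) = 1, μ(123) = 1, μ(124) = 0, μ(125) = 0, μ(126) = 0, μ(127) = -1, μ(128) = 0, μ(129) = 1, μ(130) = -1, μ(131) = -1, μ(132) = 0, μ(133) = 1, μ(134) = 1, μ(135) = 0, μ(136) = 0, μ(137) = -1, μ(138) = -1, μ(139) = -1, μ(140) = 0, μ(141) = 1, μ(142) = 1, μ(143) = 1, μ(144) = 0, μ(145) = 1, μ(146) = 1, μ(147) = 0. Summing all 147 values: 1. (Mertens function M(x) = Σ_{n ≤ x} μ(n); on average M(x) should be small (PNT ⟺ M(x) = o(x)).)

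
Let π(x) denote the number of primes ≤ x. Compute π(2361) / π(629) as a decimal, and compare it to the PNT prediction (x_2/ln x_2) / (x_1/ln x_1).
π(2361)/π(629) = 350/114 ≈ 3.0702;  PNT prediction ≈ 3.1143.

π(629) = 114 and π(2361) = 350, so π(2361)/π(629) ≈ 3.0702. The PNT-predicted ratio is (2361/ln(2361)) / (629/ln(629)) ≈ 3.1143. The two agree to within a few percent, as expected.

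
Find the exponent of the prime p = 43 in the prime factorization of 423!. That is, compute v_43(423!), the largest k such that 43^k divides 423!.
v_43(423!) = 9

Legendre's formula: v_p(n!) = Σ_{k ≥ 1} ⌊n / p^k⌋. For p = 43, n = 423, the terms are:
  ⌊423/43^1⌋ = ⌊423/43⌋ = 9
(the next term ⌊423/43^2⌋ = 0, terminating the sum). Summing: v_43(423!) = 9 = 9.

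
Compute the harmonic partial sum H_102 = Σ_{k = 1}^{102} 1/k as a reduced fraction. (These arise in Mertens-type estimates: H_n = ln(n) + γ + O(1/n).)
H_102 = 1466680552926312970266451896162877432149019/281670315928038407744716588098661706369472

Direct summation: H_102 = 1 + 1/2 + ... + 1/102. The least common denominator is lcm(1, ..., 102) = 7041757898200960193617914702466542659236800; over this denominator the numerator is 7041757898200960193617914702466542659236800 + 3520878949100480096808957351233271329618400 + 2347252632733653397872638234155514219745600 + 1760439474550240048404478675616635664809200 + 1408351579640192038723582940493308531847360 + 1173626316366826698936319117077757109872800 + 1005965414028708599088273528923791808462400 + 880219737275120024202239337808317832404600 + 782417544244551132624212744718504739915200 + 704175789820096019361791470246654265923680 + 640159808927360017601628609315140241748800 + 586813158183413349468159558538878554936400 + 541673684476996937970608823266657127633600 + 502982707014354299544136764461895904231200 + 469450526546730679574527646831102843949120 + 440109868637560012101119668904158916202300 + 414221052835350599624583217792149568190400 + 391208772122275566312106372359252369957600 + 370618836747418957558837615919291718907200 + 352087894910048009680895735123327132961840 + 335321804676236199696091176307930602820800 + 320079904463680008800814304657570120874400 + 306163386878302617113822378368110550401600 + 293406579091706674734079779269439277468200 + 281670315928038407744716588098661706369472 + 270836842238498468985304411633328563816800 + 260805848081517044208070914906168246638400 + 251491353507177149772068382230947952115600 + 242819237868998627366134989740225608939200 + 234725263273365339787263823415551421974560 + 227153480587127748181223054918275569652800 + 220054934318780006050559834452079458101150 + 213386602975786672533876203105046747249600 + 207110526417675299812291608896074784095200 + 201193082805741719817654705784758361692480 + 195604386061137783156053186179626184978800 + 190317781032458383611294991958555207006400 + 185309418373709478779418807959645859453600 + 180557894825665645990202941088885709211200 + 176043947455024004840447867561663566480920 + 171750192639047809600436943962598601444800 + 167660902338118099848045588153965301410400 + 163761811586068841712044527964338201377600 + 160039952231840004400407152328785060437200 + 156483508848910226524842548943700947983040 + 153081693439151308556911189184055275200800 + 149824636131935323268466270265245588494400 + 146703289545853337367039889634719638734100 + 143709344861244085584039075560541686923200 + 140835157964019203872358294049330853184736 + 138073684278450199874861072597383189396800 + 135418421119249234492652205816664281908400 + 132863356569829437615432352876727219985600 + 130402924040758522104035457453084123319200 + 128031961785472003520325721863028048349760 + 125745676753588574886034191115473976057800 + 123539612249139652519612538639763906302400 + 121409618934499313683067494870112804469600 + 119351828783067121925727367838415977275200 + 117362631636682669893631911707775710987280 + 115438654068868199895375650860107256708800 + 113576740293563874090611527459137784826400 + 111773934892078733232030392102643534273600 + 110027467159390003025279917226039729050575 + 108334736895399387594121764653331425526720 + 106693301487893336266938101552523373624800 + 105100864152253137218177831380097651630400 + 103555263208837649906145804448037392047600 + 102054462292767539037940792789370183467200 + 100596541402870859908827352892379180846240 + 99179688707055777374900207076993558580800 + 97802193030568891578026593089813092489400 + 96462436961656988953670064417349899441600 + 95158890516229191805647495979277603503200 + 93890105309346135914905529366220568789824 + 92654709186854739389709403979822929726800 + 91451401275337145371661229902162891678400 + 90278947412832822995101470544442854605600 + 89136175926594432830606515221095476699200 + 88021973727512002420223933780831783240460 + 86935282693839014736023638302056082212800 + 85875096319523904800218471981299300722400 + 84840456604830845706239936174295694689600 + 83830451169059049924022794076982650705200 + 82844210567070119924916643558429913638080 + 81880905793034420856022263982169100688800 + 80939745956332875788711663246741869646400 + 80019976115920002200203576164392530218600 + 79120875260684945995706906769286996171200 + 78241754424455113262421274471850473991520 + 77381954925285276852944117609522446804800 + 76540846719575654278455594592027637600400 + 75717826862375916060407684972758523217600 + 74912318065967661634233135132622794247200 + 74123767349483791511767523183858343781440 + 73351644772926668683519944817359819367050 + 72595442249494434985751697963572604734400 + 71854672430622042792019537780270843461600 + 71128867658595557511292067701682249083200 + 70417578982009601936179147024665426592368 + 69720375229712477164533808935312303556800 + 69036842139225099937430536298691594698400 = 36667013823157824256661297404071935803725475, so H_102 = 36667013823157824256661297404071935803725475/7041757898200960193617914702466542659236800; reducing by gcd(36667013823157824256661297404071935803725475, 7041757898200960193617914702466542659236800) = 25 gives 1466680552926312970266451896162877432149019/281670315928038407744716588098661706369472 ≈ 5.20708. (The PNT-adjacent estimate ln(102) + γ ≈ 5.20219 matches within O(1/n).)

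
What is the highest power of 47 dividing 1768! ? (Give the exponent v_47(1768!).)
v_47(1768!) = 37

Legendre's formula: v_p(n!) = Σ_{k ≥ 1} ⌊n / p^k⌋. For p = 47, n = 1768, the terms are:
  ⌊1768/47^1⌋ = ⌊1768/47⌋ = 37
(the next term ⌊1768/47^2⌋ = 0, terminating the sum). Summing: v_47(1768!) = 37 = 37.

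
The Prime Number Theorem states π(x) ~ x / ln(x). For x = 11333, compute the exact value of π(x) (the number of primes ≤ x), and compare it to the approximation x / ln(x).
π(11333) = 1370;  x/ln(x) ≈ 1213.97;  relative error ≈ 11.39%.

Directly count primes up to 11333: π(11333) = 1370. The PNT approximation gives 11333/ln(11333) ≈ 11333/9.33547 ≈ 1213.97. Relative error (π(x) − x/ln(x)) / π(x) ≈ 11.39%; the approximation is known to undercount slightly (Li(x) is a better estimate).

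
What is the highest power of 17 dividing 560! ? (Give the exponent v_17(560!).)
v_17(560!) = 33

Legendre's formula: v_p(n!) = Σ_{k ≥ 1} ⌊n / p^k⌋. For p = 17, n = 560, the terms are:
  ⌊560/17^1⌋ = ⌊560/17⌋ = 32
  ⌊560/17^2⌋ = ⌊560/289⌋ = 1
(the next term ⌊560/17^3⌋ = 0, terminating the sum). Summing: v_17(560!) = 32 + 1 = 33.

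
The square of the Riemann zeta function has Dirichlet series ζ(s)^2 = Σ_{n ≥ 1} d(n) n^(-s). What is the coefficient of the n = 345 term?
d(345) = 8

ζ(s)^2 = (Σ 1/m^s)(Σ 1/k^s). The coefficient of 1/n^s in the product is the number of ordered pairs (m, k) with mk = n, which equals d(n). For n = 345, divisors are [1, 3, 5, 15, 23, 69, 115, 345], so d(345) = 8.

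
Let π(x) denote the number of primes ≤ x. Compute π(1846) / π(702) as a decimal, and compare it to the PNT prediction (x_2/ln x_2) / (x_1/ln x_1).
π(1846)/π(702) = 282/126 ≈ 2.2381;  PNT prediction ≈ 2.2916.

π(702) = 126 and π(1846) = 282, so π(1846)/π(702) ≈ 2.2381. The PNT-predicted ratio is (1846/ln(1846)) / (702/ln(702)) ≈ 2.2916. The two agree to within a few percent, as expected.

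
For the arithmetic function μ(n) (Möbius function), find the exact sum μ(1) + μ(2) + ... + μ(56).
Σ_{n ≤ 56} μ(n) = -2

Compute μ(n) for each 1 ≤ n ≤ 56: μ(1) = 1, μ(2) = -1, μ(3) = -1, μ(4) = 0, μ(5) = -1, μ(6) = 1, μ(7) = -1, μ(8) = 0, μ(9) = 0, μ(10) = 1, μ(11) = -1, μ(12) = 0, μ(13) = -1, μ(14) = 1, μ(15) = 1, μ(16) = 0, μ(17) = -1, μ(18) = 0, μ(19) = -1, μ(20) = 0, μ(21) = 1, μ(22) = 1, μ(23) = -1, μ(24) = 0, μ(25) = 0, μ(26) = 1, μ(27) = 0, μ(28) = 0, μ(29) = -1, μ(30) = -1, μ(31) = -1, μ(32) = 0, μ(33) = 1, μ(34) = 1, μ(35) = 1, μ(36) = 0, μ(37) = -1, μ(38) = 1, μ(39) = 1, μ(40) = 0, μ(41) = -1, μ(42) = -1, μ(43) = -1, μ(44) = 0, μ(45) = 0, μ(46) = 1, μ(47) = -1, μ(48) = 0, μ(49) = 0, μ(50) = 0, μ(51) = 1, μ(52) = 0, μ(53) = -1, μ(54) = 0, μ(55) = 1, μ(56) = 0. Summing all 56 values: -2. (Mertens function M(x) = Σ_{n ≤ x} μ(n); on average M(x) should be small (PNT ⟺ M(x) = o(x)).)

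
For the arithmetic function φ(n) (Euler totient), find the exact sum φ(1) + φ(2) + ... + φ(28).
Σ_{n ≤ 28} φ(n) = 242

Compute φ(n) for each 1 ≤ n ≤ 28: φ(1) = 1, φ(2) = 1, φ(3) = 2, φ(4) = 2, φ(5) = 4, φ(6) = 2, φ(7) = 6, φ(8) = 4, φ(9) = 6, φ(10) = 4, φ(11) = 10, φ(12) = 4, φ(13) = 12, φ(14) = 6, φ(15) = 8, φ(16) = 8, φ(17) = 16, φ(18) = 6, φ(19) = 18, φ(20) = 8, φ(21) = 12, φ(22) = 10, φ(23) = 22, φ(24) = 8, φ(25) = 20, φ(26) = 12, φ(27) = 18, φ(28) = 12. Summing all 28 values: 242. (Average order: Σ_{n ≤ x} φ(n) ~ (3/π²) x². For x = 28, (3/π²)·28² ≈ 238.31.)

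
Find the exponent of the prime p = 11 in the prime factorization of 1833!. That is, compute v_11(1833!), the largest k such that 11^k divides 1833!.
v_11(1833!) = 182

Legendre's formula: v_p(n!) = Σ_{k ≥ 1} ⌊n / p^k⌋. For p = 11, n = 1833, the terms are:
  ⌊1833/11^1⌋ = ⌊1833/11⌋ = 166
  ⌊1833/11^2⌋ = ⌊1833/121⌋ = 15
  ⌊1833/11^3⌋ = ⌊1833/1331⌋ = 1
(the next term ⌊1833/11^4⌋ = 0, terminating the sum). Summing: v_11(1833!) = 166 + 15 + 1 = 182.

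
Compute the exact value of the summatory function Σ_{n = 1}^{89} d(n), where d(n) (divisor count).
Σ_{n ≤ 89} d(n) = 413

Compute d(n) for each 1 ≤ n ≤ 89: d(1) = 1, d(2) = 2, d(3) = 2, d(4) = 3, d(5) = 2, d(6) = 4, d(7) = 2, d(8) = 4, d(9) = 3, d(10) = 4, d(11) = 2, d(12) = 6, d(13) = 2, d(14) = 4, d(15) = 4, d(16) = 5, d(17) = 2, d(18) = 6, d(19) = 2, d(20) = 6, d(21) = 4, d(22) = 4, d(23) = 2, d(24) = 8, d(25) = 3, d(26) = 4, d(27) = 4, d(28) = 6, d(29) = 2, d(30) = 8, d(31) = 2, d(32) = 6, d(33) = 4, d(34) = 4, d(35) = 4, d(36) = 9, d(37) = 2, d(38) = 4, d(39) = 4, d(40) = 8, d(41) = 2, d(42) = 8, d(43) = 2, d(44) = 6, d(45) = 6, d(46) = 4, d(47) = 2, d(48) = 10, d(49) = 3, d(50) = 6, d(51) = 4, d(52) = 6, d(53) = 2, d(54) = 8, d(55) = 4, d(56) = 8, d(57) = 4, d(58) = 4, d(59) = 2, d(60) = 12, d(61) = 2, d(62) = 4, d(63) = 6, d(64) = 7, d(65) = 4, d(66) = 8, d(67) = 2, d(68) = 6, d(69) = 4, d(70) = 8, d(71) = 2, d(72) = 12, d(73) = 2, d(74) = 4, d(75) = 6, d(76) = 6, d(77) = 4, d(78) = 8, d(79) = 2, d(80) = 10, d(81) = 5, d(82) = 4, d(83) = 2, d(84) = 12, d(85) = 4, d(86) = 4, d(87) = 4, d(88) = 8, d(89) = 2. Summing all 89 values: 413. (Dirichlet's divisor formula: Σ_{n ≤ x} d(n) = x ln(x) + (2γ − 1) x + O(√x). For x = 89, the asymptotic estimate is ≈ 413.23.)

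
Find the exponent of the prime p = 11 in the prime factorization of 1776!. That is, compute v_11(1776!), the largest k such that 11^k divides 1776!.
v_11(1776!) = 176

Legendre's formula: v_p(n!) = Σ_{k ≥ 1} ⌊n / p^k⌋. For p = 11, n = 1776, the terms are:
  ⌊1776/11^1⌋ = ⌊1776/11⌋ = 161
  ⌊1776/11^2⌋ = ⌊1776/121⌋ = 14
  ⌊1776/11^3⌋ = ⌊1776/1331⌋ = 1
(the next term ⌊1776/11^4⌋ = 0, terminating the sum). Summing: v_11(1776!) = 161 + 14 + 1 = 176.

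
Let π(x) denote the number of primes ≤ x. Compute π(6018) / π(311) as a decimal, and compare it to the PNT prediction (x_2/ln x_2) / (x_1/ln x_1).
π(6018)/π(311) = 785/64 ≈ 12.2656;  PNT prediction ≈ 12.7627.

π(311) = 64 and π(6018) = 785, so π(6018)/π(311) ≈ 12.2656. The PNT-predicted ratio is (6018/ln(6018)) / (311/ln(311)) ≈ 12.7627. The two agree to within a few percent, as expected.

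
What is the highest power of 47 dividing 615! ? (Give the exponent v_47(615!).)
v_47(615!) = 13

Legendre's formula: v_p(n!) = Σ_{k ≥ 1} ⌊n / p^k⌋. For p = 47, n = 615, the terms are:
  ⌊615/47^1⌋ = ⌊615/47⌋ = 13
(the next term ⌊615/47^2⌋ = 0, terminating the sum). Summing: v_47(615!) = 13 = 13.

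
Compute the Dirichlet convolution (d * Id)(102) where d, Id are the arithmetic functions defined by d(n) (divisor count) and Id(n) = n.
(d * Id)(102) = 380

Divisors of 102: [1, 2, 3, 6, 17, 34, 51, 102]. For each d | 102:
  d = 1: d(1) · Id(102/1) = 1 · 102 = 102
  d = 2: d(2) · Id(102/2) = 2 · 51 = 102
  d = 3: d(3) · Id(102/3) = 2 · 34 = 68
  d = 6: d(6) · Id(102/6) = 4 · 17 = 68
  d = 17: d(17) · Id(102/17) = 2 · 6 = 12
  d = 34: d(34) · Id(102/34) = 4 · 3 = 12
  d = 51: d(51) · Id(102/51) = 4 · 2 = 8
  d = 102: d(102) · Id(102/102) = 8 · 1 = 8
Summing: (d * Id)(102) = 102 + 102 + 68 + 68 + 12 + 12 + 8 + 8 = 380.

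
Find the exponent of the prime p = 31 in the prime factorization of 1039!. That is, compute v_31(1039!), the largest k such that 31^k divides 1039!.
v_31(1039!) = 34

Legendre's formula: v_p(n!) = Σ_{k ≥ 1} ⌊n / p^k⌋. For p = 31, n = 1039, the terms are:
  ⌊1039/31^1⌋ = ⌊1039/31⌋ = 33
  ⌊1039/31^2⌋ = ⌊1039/961⌋ = 1
(the next term ⌊1039/31^3⌋ = 0, terminating the sum). Summing: v_31(1039!) = 33 + 1 = 34.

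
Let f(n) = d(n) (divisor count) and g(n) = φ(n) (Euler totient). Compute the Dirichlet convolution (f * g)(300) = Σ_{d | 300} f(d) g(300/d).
(d * φ)(300) = 868

Divisors of 300: [1, 2, 3, 4, 5, 6, 10, 12, 15, 20, 25, 30, 50, 60, 75, 100, 150, 300]. For each d | 300:
  d = 1: d(1) · φ(300/1) = 1 · 80 = 80
  d = 2: d(2) · φ(300/2) = 2 · 40 = 80
  d = 3: d(3) · φ(300/3) = 2 · 40 = 80
  d = 4: d(4) · φ(300/4) = 3 · 40 = 120
  d = 5: d(5) · φ(300/5) = 2 · 16 = 32
  d = 6: d(6) · φ(300/6) = 4 · 20 = 80
  d = 10: d(10) · φ(300/10) = 4 · 8 = 32
  d = 12: d(12) · φ(300/12) = 6 · 20 = 120
  d = 15: d(15) · φ(300/15) = 4 · 8 = 32
  d = 20: d(20) · φ(300/20) = 6 · 8 = 48
  d = 25: d(25) · φ(300/25) = 3 · 4 = 12
  d = 30: d(30) · φ(300/30) = 8 · 4 = 32
  d = 50: d(50) · φ(300/50) = 6 · 2 = 12
  d = 60: d(60) · φ(300/60) = 12 · 4 = 48
  d = 75: d(75) · φ(300/75) = 6 · 2 = 12
  d = 100: d(100) · φ(300/100) = 9 · 2 = 18
  d = 150: d(150) · φ(300/150) = 12 · 1 = 12
  d = 300: d(300) · φ(300/300) = 18 · 1 = 18
Summing: (d * φ)(300) = 80 + 80 + 80 + 120 + 32 + 80 + 32 + 120 + 32 + 48 + 12 + 32 + 12 + 48 + 12 + 18 + 12 + 18 = 868.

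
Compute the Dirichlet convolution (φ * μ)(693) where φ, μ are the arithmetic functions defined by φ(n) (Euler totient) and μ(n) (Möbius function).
(φ * μ)(693) = 180

Divisors of 693: [1, 3, 7, 9, 11, 21, 33, 63, 77, 99, 231, 693]. For each d | 693:
  d = 1: φ(1) · μ(693/1) = 1 · 0 = 0
  d = 3: φ(3) · μ(693/3) = 2 · -1 = -2
  d = 7: φ(7) · μ(693/7) = 6 · 0 = 0
  d = 9: φ(9) · μ(693/9) = 6 · 1 = 6
  d = 11: φ(11) · μ(693/11) = 10 · 0 = 0
  d = 21: φ(21) · μ(693/21) = 12 · 1 = 12
  d = 33: φ(33) · μ(693/33) = 20 · 1 = 20
  d = 63: φ(63) · μ(693/63) = 36 · -1 = -36
  d = 77: φ(77) · μ(693/77) = 60 · 0 = 0
  d = 99: φ(99) · μ(693/99) = 60 · -1 = -60
  d = 231: φ(231) · μ(693/231) = 120 · -1 = -120
  d = 693: φ(693) · μ(693/693) = 360 · 1 = 360
Summing: (φ * μ)(693) = 0 + -2 + 0 + 6 + 0 + 12 + 20 + -36 + 0 + -60 + -120 + 360 = 180.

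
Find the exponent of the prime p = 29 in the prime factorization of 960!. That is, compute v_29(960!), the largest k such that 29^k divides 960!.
v_29(960!) = 34

Legendre's formula: v_p(n!) = Σ_{k ≥ 1} ⌊n / p^k⌋. For p = 29, n = 960, the terms are:
  ⌊960/29^1⌋ = ⌊960/29⌋ = 33
  ⌊960/29^2⌋ = ⌊960/841⌋ = 1
(the next term ⌊960/29^3⌋ = 0, terminating the sum). Summing: v_29(960!) = 33 + 1 = 34.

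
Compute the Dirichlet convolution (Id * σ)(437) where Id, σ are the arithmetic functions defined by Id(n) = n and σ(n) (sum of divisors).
(Id * σ)(437) = 1833

Divisors of 437: [1, 19, 23, 437]. For each d | 437:
  d = 1: Id(1) · σ(437/1) = 1 · 480 = 480
  d = 19: Id(19) · σ(437/19) = 19 · 24 = 456
  d = 23: Id(23) · σ(437/23) = 23 · 20 = 460
  d = 437: Id(437) · σ(437/437) = 437 · 1 = 437
Summing: (Id * σ)(437) = 480 + 456 + 460 + 437 = 1833.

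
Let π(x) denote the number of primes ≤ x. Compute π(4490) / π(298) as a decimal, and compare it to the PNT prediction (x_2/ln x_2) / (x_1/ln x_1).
π(4490)/π(298) = 609/62 ≈ 9.8226;  PNT prediction ≈ 10.2072.

π(298) = 62 and π(4490) = 609, so π(4490)/π(298) ≈ 9.8226. The PNT-predicted ratio is (4490/ln(4490)) / (298/ln(298)) ≈ 10.2072. The two agree to within a few percent, as expected.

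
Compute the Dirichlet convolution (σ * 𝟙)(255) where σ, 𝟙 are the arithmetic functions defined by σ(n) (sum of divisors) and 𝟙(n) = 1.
(σ * 𝟙)(255) = 665

Divisors of 255: [1, 3, 5, 15, 17, 51, 85, 255]. For each d | 255:
  d = 1: σ(1) · 𝟙(255/1) = 1 · 1 = 1
  d = 3: σ(3) · 𝟙(255/3) = 4 · 1 = 4
  d = 5: σ(5) · 𝟙(255/5) = 6 · 1 = 6
  d = 15: σ(15) · 𝟙(255/15) = 24 · 1 = 24
  d = 17: σ(17) · 𝟙(255/17) = 18 · 1 = 18
  d = 51: σ(51) · 𝟙(255/51) = 72 · 1 = 72
  d = 85: σ(85) · 𝟙(255/85) = 108 · 1 = 108
  d = 255: σ(255) · 𝟙(255/255) = 432 · 1 = 432
Summing: (σ * 𝟙)(255) = 1 + 4 + 6 + 24 + 18 + 72 + 108 + 432 = 665.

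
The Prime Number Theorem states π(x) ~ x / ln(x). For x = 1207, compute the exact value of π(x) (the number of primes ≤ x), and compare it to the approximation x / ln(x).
π(1207) = 197;  x/ln(x) ≈ 170.10;  relative error ≈ 13.66%.

Directly count primes up to 1207: π(1207) = 197. The PNT approximation gives 1207/ln(1207) ≈ 1207/7.09589 ≈ 170.10. Relative error (π(x) − x/ln(x)) / π(x) ≈ 13.66%; the approximation is known to undercount slightly (Li(x) is a better estimate).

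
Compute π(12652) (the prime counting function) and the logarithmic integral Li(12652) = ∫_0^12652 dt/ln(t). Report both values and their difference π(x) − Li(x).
π(12652) = 1511;  Li(12652) ≈ 1530.32;  π(x) − Li(x) ≈ -19.32.

Direct count of primes ≤ 12652 gives π(12652) = 1511. Numerical evaluation of the logarithmic integral gives Li(12652) ≈ 1530.32. The difference π(x) − Li(x) ≈ -19.32 is typically negative for small/moderate x (Li(x) overestimates), though Littlewood's theorem shows this sign changes infinitely often.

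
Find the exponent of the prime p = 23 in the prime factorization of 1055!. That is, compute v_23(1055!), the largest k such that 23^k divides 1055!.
v_23(1055!) = 46

Legendre's formula: v_p(n!) = Σ_{k ≥ 1} ⌊n / p^k⌋. For p = 23, n = 1055, the terms are:
  ⌊1055/23^1⌋ = ⌊1055/23⌋ = 45
  ⌊1055/23^2⌋ = ⌊1055/529⌋ = 1
(the next term ⌊1055/23^3⌋ = 0, terminating the sum). Summing: v_23(1055!) = 45 + 1 = 46.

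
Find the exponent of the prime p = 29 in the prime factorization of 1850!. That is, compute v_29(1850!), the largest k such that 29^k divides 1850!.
v_29(1850!) = 65

Legendre's formula: v_p(n!) = Σ_{k ≥ 1} ⌊n / p^k⌋. For p = 29, n = 1850, the terms are:
  ⌊1850/29^1⌋ = ⌊1850/29⌋ = 63
  ⌊1850/29^2⌋ = ⌊1850/841⌋ = 2
(the next term ⌊1850/29^3⌋ = 0, terminating the sum). Summing: v_29(1850!) = 63 + 2 = 65.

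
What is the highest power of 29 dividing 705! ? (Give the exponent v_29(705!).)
v_29(705!) = 24

Legendre's formula: v_p(n!) = Σ_{k ≥ 1} ⌊n / p^k⌋. For p = 29, n = 705, the terms are:
  ⌊705/29^1⌋ = ⌊705/29⌋ = 24
(the next term ⌊705/29^2⌋ = 0, terminating the sum). Summing: v_29(705!) = 24 = 24.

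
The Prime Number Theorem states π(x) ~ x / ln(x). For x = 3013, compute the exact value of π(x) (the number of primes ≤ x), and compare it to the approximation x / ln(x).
π(3013) = 432;  x/ln(x) ≈ 376.12;  relative error ≈ 12.93%.

Directly count primes up to 3013: π(3013) = 432. The PNT approximation gives 3013/ln(3013) ≈ 3013/8.01069 ≈ 376.12. Relative error (π(x) − x/ln(x)) / π(x) ≈ 12.93%; the approximation is known to undercount slightly (Li(x) is a better estimate).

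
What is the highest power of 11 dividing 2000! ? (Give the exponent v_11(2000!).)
v_11(2000!) = 198

Legendre's formula: v_p(n!) = Σ_{k ≥ 1} ⌊n / p^k⌋. For p = 11, n = 2000, the terms are:
  ⌊2000/11^1⌋ = ⌊2000/11⌋ = 181
  ⌊2000/11^2⌋ = ⌊2000/121⌋ = 16
  ⌊2000/11^3⌋ = ⌊2000/1331⌋ = 1
(the next term ⌊2000/11^4⌋ = 0, terminating the sum). Summing: v_11(2000!) = 181 + 16 + 1 = 198.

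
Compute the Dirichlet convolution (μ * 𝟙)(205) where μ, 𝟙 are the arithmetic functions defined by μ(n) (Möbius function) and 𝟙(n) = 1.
(μ * 𝟙)(205) = 0

Divisors of 205: [1, 5, 41, 205]. For each d | 205:
  d = 1: μ(1) · 𝟙(205/1) = 1 · 1 = 1
  d = 5: μ(5) · 𝟙(205/5) = -1 · 1 = -1
  d = 41: μ(41) · 𝟙(205/41) = -1 · 1 = -1
  d = 205: μ(205) · 𝟙(205/205) = 1 · 1 = 1
Summing: (μ * 𝟙)(205) = 1 + -1 + -1 + 1 = 0.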